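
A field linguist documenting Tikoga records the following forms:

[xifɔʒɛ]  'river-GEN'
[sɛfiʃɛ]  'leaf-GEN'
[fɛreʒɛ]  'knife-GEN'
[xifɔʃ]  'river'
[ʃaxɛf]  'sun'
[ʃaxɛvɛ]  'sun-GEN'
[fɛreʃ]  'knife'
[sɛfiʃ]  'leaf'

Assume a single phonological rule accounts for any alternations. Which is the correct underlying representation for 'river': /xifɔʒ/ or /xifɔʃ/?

'river' shows [ʒ] ~ [ʃ] at the end of the stem ([xifɔʒɛ] vs [xifɔʃ]).
But 'leaf' keeps [ʃ] in both environments ([sɛfiʃɛ], [sɛfiʃ]), so there is no rule changing /ʃ/ to [ʒ] before the GEN suffix.
The underlying segment must be /ʒ/; voiced obstruents become voiceless word-finally, yielding [ʃ] there.

/xifɔʒ/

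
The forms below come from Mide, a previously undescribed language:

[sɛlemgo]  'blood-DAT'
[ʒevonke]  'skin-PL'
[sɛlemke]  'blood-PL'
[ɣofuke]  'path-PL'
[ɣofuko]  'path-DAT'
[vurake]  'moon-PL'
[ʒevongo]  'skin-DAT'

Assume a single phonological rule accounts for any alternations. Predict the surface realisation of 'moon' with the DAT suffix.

The DAT morpheme has two allomorphs, [-go] and [-ko].
By contrast the PL suffix keeps its initial [k] throughout — that segment must be underlying.
So the underlying form is /-go/, and voiced stops become voiceless after a vowel.
After 'moon', which ends in a vowel, the suffix surfaces as [-ko], giving [vurako].

[vurako]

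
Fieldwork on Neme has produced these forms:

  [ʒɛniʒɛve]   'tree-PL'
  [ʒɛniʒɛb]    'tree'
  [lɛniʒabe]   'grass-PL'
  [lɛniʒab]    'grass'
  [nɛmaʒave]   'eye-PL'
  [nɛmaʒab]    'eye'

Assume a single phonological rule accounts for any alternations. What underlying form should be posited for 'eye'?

'eye' shows [v] ~ [b] at the end of the stem ([nɛmaʒave] vs [nɛmaʒab]).
Compare 'grass', with invariant [b] in [lɛniʒabe] and [lɛniʒab]: an analysis with underlying /b/ and a rule producing [v] before the PL suffix would wrongly predict alternation here too.
The alternation reflects word-final hardening: voiced fricatives become stops word-finally. /v/ is underlying.

/nɛmaʒav/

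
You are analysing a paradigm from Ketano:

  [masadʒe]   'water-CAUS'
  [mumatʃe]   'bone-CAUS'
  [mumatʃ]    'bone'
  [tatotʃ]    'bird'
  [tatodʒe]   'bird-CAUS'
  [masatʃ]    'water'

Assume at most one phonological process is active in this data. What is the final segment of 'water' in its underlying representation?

/dʒ/

In [masatʃ] and [masadʒe] the final segment of 'water' alternates: [tʃ] ~ [dʒ].
The stem 'bone' ([mumatʃ], [mumatʃe]) shows [tʃ] unchanged in both environments, so [tʃ] cannot be basic with [dʒ] derived before the CAUS suffix.
Therefore /dʒ/ is basic and [tʃ] is derived by word-final obstruent devoicing (voiced obstruents become voiceless word-finally).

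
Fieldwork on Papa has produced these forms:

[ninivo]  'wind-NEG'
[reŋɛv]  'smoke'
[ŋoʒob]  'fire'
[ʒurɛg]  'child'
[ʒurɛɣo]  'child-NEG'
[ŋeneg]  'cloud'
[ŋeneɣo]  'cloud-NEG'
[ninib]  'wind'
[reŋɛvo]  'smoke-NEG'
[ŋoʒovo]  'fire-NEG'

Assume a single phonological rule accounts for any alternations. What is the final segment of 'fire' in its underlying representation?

The root 'fire' surfaces as [ŋoʒob] and [ŋoʒovo], with a stem-final [b] ~ [v] alternation.
If /v/ were underlying and a rule turned it into [b] in isolation, 'smoke' would also alternate; but it has [v] in both [reŋɛv] and [reŋɛvo].
So /b/ is underlying, and a rule of intervocalic spirantization — voiced stops become fricatives between vowels — gives [v].

/b/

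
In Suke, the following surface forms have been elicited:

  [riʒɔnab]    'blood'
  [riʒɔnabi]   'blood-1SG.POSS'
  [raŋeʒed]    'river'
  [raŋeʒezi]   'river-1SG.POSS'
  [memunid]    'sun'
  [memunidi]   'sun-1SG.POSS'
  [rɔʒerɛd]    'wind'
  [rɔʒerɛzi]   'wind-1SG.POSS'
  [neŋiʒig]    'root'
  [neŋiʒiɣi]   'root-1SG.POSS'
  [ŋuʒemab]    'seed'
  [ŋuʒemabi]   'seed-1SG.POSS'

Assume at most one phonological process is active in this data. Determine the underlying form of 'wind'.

/rɔʒerɛz/

The root 'wind' surfaces as [rɔʒerɛd] and [rɔʒerɛzi], with a stem-final [d] ~ [z] alternation.
But 'sun' keeps [d] in both environments ([memunid], [memunidi]), so there is no rule changing /d/ to [z] before the 1SG.POSS suffix.
So /z/ is underlying, and a rule of word-final hardening — voiced fricatives become stops word-finally — gives [d].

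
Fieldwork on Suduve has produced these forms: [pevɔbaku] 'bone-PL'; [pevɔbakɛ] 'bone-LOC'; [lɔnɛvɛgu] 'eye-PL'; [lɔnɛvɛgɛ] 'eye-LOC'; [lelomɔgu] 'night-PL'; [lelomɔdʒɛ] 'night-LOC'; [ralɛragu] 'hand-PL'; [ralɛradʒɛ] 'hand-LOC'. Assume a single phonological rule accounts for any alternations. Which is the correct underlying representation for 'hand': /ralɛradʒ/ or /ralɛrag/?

In [ralɛragu] and [ralɛradʒɛ] the final segment of 'hand' alternates: [g] ~ [dʒ].
The stem 'eye' ([lɔnɛvɛgu], [lɔnɛvɛgɛ]) shows [g] unchanged in both environments, so [g] cannot be basic with [dʒ] derived before the LOC suffix.
The underlying segment must be /dʒ/; palato-alveolar /dʒ/ becomes [g] when no front vowel follows, yielding [g] there.

/ralɛradʒ/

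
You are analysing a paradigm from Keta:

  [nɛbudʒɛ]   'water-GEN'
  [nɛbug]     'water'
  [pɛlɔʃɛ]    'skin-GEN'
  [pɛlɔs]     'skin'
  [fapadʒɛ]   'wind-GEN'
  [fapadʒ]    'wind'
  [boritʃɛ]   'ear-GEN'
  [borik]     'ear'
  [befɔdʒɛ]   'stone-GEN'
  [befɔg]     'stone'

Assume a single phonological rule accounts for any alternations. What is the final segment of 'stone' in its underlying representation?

The stem for 'stone' ends in [dʒ] in [befɔdʒɛ] but [g] in [befɔg].
The stem 'wind' ([fapadʒɛ], [fapadʒ]) shows [dʒ] unchanged in both environments, so [dʒ] cannot be basic with [g] derived in isolation.
The alternation reflects palatalization before a front vowel: /k/, /g/ and /s/ become palato-alveolar [tʃ], [dʒ] and [ʃ] before a front vowel. /g/ is underlying.

/g/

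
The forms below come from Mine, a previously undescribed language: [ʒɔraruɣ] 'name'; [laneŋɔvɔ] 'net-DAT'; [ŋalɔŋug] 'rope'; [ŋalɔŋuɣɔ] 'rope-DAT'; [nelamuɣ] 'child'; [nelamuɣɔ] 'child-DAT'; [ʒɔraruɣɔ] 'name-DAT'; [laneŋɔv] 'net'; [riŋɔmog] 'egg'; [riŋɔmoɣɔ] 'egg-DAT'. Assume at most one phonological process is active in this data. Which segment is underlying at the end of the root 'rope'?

/g/

In [ŋalɔŋug] and [ŋalɔŋuɣɔ] the final segment of 'rope' alternates: [g] ~ [ɣ].
Compare 'name', with invariant [ɣ] in [ʒɔraruɣ] and [ʒɔraruɣɔ]: an analysis with underlying /ɣ/ and a rule producing [g] in isolation would wrongly predict alternation here too.
The underlying segment must be /g/; voiced stops become fricatives between vowels, yielding [ɣ] there.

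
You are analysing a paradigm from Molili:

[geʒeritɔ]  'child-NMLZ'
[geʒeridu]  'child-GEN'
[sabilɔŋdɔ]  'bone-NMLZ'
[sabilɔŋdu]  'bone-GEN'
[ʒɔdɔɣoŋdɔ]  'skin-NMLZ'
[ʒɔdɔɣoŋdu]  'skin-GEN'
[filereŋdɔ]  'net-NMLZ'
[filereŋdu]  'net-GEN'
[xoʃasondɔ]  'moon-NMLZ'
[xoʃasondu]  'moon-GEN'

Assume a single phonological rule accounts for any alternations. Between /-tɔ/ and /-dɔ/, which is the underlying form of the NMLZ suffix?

The NMLZ suffix surfaces as [-dɔ] and [-tɔ], depending on the final segment of the stem.
By contrast the GEN suffix keeps its initial [d] throughout — that segment must be underlying.
So the underlying form is /-tɔ/, and voiceless stops become voiced after a nasal.

/-tɔ/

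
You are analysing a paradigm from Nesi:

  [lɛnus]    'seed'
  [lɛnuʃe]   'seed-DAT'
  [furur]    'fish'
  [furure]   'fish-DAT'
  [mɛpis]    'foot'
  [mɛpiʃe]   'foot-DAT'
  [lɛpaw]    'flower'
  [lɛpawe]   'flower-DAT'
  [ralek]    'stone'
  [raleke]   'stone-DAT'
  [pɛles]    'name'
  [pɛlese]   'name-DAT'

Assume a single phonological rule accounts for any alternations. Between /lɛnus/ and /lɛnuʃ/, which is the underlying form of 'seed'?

/lɛnuʃ/

'seed' shows [s] ~ [ʃ] at the end of the stem ([lɛnus] vs [lɛnuʃe]).
But 'name' keeps [s] in both environments ([pɛles], [pɛlese]), so there is no rule changing /s/ to [ʃ] before the DAT suffix.
The underlying segment must be /ʃ/; palato-alveolar /ʃ/ becomes [s] when no front vowel follows, yielding [s] there.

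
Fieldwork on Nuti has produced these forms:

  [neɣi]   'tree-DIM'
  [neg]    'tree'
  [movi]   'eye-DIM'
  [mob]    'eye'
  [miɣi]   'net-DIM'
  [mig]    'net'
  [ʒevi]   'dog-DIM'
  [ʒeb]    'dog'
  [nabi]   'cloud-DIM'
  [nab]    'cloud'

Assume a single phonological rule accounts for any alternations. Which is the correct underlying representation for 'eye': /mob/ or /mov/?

The root 'eye' surfaces as [movi] and [mob], with a stem-final [v] ~ [b] alternation.
Compare 'cloud', with invariant [b] in [nabi] and [nab]: an analysis with underlying /b/ and a rule producing [v] before the DIM suffix would wrongly predict alternation here too.
The underlying segment must be /v/; voiced fricatives become stops word-finally, yielding [b] there.

/mov/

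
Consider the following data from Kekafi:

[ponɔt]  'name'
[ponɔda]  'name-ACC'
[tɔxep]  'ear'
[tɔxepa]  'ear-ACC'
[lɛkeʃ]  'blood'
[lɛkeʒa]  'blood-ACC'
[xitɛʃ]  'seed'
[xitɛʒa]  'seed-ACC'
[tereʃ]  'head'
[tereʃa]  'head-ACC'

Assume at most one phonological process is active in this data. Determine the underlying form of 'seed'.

The stem for 'seed' ends in [ʃ] in [xitɛʃ] but [ʒ] in [xitɛʒa].
If /ʃ/ were underlying and a rule turned it into [ʒ] before the ACC suffix, 'head' would also alternate; but it has [ʃ] in both [tereʃ] and [tereʃa].
Therefore /ʒ/ is basic and [ʃ] is derived by word-final obstruent devoicing (voiced obstruents become voiceless word-finally).
Hence 'seed' is /xitɛʒ/ underlyingly.

/xitɛʒ/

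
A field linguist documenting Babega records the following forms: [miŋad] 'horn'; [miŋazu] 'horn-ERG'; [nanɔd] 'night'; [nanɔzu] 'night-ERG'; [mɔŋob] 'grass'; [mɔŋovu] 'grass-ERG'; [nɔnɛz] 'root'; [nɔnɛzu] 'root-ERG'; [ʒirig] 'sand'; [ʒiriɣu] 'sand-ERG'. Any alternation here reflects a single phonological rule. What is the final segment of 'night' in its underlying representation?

In [nanɔd] and [nanɔzu] the final segment of 'night' alternates: [d] ~ [z].
The stem 'root' ([nɔnɛz], [nɔnɛzu]) shows [z] unchanged in both environments, so [z] cannot be basic with [d] derived in isolation.
The alternation reflects intervocalic spirantization: voiced stops become fricatives between vowels. /d/ is underlying.

/d/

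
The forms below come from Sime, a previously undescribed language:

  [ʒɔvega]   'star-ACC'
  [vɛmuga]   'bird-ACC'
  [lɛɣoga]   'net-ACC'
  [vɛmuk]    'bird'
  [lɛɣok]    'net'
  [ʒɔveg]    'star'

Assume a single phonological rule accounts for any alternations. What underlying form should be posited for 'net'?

/lɛɣok/

The stem for 'net' ends in [k] in [lɛɣok] but [g] in [lɛɣoga].
If /g/ were underlying and a rule turned it into [k] in isolation, 'star' would also alternate; but it has [g] in both [ʒɔveg] and [ʒɔvega].
Therefore /k/ is basic and [g] is derived by intervocalic voicing (voiceless stops become voiced between vowels).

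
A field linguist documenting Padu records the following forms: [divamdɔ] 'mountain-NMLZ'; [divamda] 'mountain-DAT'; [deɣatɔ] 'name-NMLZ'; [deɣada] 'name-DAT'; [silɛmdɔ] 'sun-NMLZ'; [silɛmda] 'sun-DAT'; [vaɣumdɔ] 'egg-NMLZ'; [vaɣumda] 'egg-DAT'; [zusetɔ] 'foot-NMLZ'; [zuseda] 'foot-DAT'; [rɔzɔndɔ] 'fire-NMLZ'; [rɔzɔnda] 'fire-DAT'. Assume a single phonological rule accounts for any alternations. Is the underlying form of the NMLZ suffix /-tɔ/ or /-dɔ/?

/-tɔ/

The NMLZ morpheme has two allomorphs, [-dɔ] and [-tɔ].
The DAT suffix, which begins with [d], is invariant after every stem; so [d] is not altered by any rule here.
The NMLZ suffix is therefore /-tɔ/ underlyingly, with post-nasal voicing: voiceless stops become voiced after a nasal.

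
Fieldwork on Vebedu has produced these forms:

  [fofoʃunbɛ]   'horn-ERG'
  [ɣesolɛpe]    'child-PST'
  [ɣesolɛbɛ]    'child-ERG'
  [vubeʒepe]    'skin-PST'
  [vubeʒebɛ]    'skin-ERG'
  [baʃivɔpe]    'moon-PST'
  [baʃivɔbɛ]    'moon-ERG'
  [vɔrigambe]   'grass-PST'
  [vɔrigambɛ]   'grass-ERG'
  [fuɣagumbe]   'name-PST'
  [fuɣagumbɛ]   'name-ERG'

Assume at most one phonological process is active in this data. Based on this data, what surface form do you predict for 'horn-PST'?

[fofoʃunbe]

The PST suffix surfaces as [-be] and [-pe], depending on the final segment of the stem.
The ERG suffix, which begins with [b], is invariant after every stem; so [b] is not altered by any rule here.
The PST suffix is therefore /-pe/ underlyingly, with post-nasal voicing: voiceless stops become voiced after a nasal.
After 'horn', which ends in a nasal, the suffix surfaces as [-be], giving [fofoʃunbe].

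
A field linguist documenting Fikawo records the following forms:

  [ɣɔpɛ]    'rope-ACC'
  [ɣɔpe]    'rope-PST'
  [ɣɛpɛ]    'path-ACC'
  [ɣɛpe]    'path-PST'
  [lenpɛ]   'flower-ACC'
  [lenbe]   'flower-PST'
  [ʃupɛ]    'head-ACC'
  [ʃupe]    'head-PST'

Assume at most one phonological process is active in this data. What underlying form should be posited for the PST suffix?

The PST morpheme has two allomorphs, [-be] and [-pe].
By contrast the ACC suffix keeps its initial [p] throughout — that segment must be underlying.
So the underlying form is /-be/, and voiced stops become voiceless after a vowel.

/-be/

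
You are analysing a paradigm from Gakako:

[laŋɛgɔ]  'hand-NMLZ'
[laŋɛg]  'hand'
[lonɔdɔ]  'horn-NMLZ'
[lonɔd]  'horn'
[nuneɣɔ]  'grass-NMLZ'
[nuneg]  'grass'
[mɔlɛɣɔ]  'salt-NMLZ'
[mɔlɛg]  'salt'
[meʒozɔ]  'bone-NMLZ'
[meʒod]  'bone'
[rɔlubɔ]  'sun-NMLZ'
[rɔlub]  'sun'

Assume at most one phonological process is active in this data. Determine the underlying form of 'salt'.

/mɔlɛɣ/

The root 'salt' surfaces as [mɔlɛɣɔ] and [mɔlɛg], with a stem-final [ɣ] ~ [g] alternation.
If /g/ were underlying and a rule turned it into [ɣ] before the NMLZ suffix, 'hand' would also alternate; but it has [g] in both [laŋɛgɔ] and [laŋɛg].
So /ɣ/ is underlying, and a rule of word-final hardening — voiced fricatives become stops word-finally — gives [g].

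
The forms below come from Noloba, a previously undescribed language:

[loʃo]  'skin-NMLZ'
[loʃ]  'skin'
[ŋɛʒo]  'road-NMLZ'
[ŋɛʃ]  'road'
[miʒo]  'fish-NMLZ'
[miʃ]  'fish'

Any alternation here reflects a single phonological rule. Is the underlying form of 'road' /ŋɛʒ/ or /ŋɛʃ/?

/ŋɛʒ/

'road' shows [ʒ] ~ [ʃ] at the end of the stem ([ŋɛʒo] vs [ŋɛʃ]).
But 'skin' keeps [ʃ] in both environments ([loʃo], [loʃ]), so there is no rule changing /ʃ/ to [ʒ] before the NMLZ suffix.
The underlying segment must be /ʒ/; voiced obstruents become voiceless word-finally, yielding [ʃ] there.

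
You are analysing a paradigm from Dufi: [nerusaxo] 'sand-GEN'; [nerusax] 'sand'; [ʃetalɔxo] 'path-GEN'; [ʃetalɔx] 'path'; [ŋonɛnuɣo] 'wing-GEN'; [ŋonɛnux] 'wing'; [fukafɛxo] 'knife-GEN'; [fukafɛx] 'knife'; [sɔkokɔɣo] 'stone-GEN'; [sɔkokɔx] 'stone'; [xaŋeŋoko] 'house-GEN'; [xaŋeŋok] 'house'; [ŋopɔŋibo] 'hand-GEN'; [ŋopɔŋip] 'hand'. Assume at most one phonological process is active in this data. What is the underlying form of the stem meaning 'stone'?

/sɔkokɔɣ/

In [sɔkokɔɣo] and [sɔkokɔx] the final segment of 'stone' alternates: [ɣ] ~ [x].
The stem 'knife' ([fukafɛxo], [fukafɛx]) shows [x] unchanged in both environments, so [x] cannot be basic with [ɣ] derived before the GEN suffix.
The underlying segment must be /ɣ/; voiced obstruents become voiceless word-finally, yielding [x] there.
The underlying form of 'stone' is therefore /sɔkokɔɣ/.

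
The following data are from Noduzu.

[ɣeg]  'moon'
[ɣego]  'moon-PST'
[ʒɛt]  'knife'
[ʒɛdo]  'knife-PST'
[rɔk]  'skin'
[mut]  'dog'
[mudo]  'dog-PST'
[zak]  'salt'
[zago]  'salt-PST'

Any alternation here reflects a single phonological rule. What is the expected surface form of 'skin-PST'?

[rɔgo]

The root 'salt' surfaces as [zak] and [zago], with a stem-final [k] ~ [g] alternation.
If /g/ were underlying and a rule turned it into [k] in isolation, 'moon' would also alternate; but it has [g] in both [ɣeg] and [ɣego].
Therefore /k/ is basic and [g] is derived by intervocalic voicing (voiceless stops become voiced between vowels).
From [rɔk] the stem 'skin' is /rɔk/; between vowels this yields [rɔgo].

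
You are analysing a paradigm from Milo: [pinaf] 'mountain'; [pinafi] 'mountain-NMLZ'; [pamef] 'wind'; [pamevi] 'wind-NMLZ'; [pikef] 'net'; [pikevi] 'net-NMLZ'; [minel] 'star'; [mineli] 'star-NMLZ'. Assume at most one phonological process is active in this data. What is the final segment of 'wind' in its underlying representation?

/v/

The root 'wind' surfaces as [pamef] and [pamevi], with a stem-final [f] ~ [v] alternation.
But 'mountain' keeps [f] in both environments ([pinaf], [pinafi]), so there is no rule changing /f/ to [v] before the NMLZ suffix.
The alternation reflects word-final obstruent devoicing: voiced obstruents become voiceless word-finally. /v/ is underlying.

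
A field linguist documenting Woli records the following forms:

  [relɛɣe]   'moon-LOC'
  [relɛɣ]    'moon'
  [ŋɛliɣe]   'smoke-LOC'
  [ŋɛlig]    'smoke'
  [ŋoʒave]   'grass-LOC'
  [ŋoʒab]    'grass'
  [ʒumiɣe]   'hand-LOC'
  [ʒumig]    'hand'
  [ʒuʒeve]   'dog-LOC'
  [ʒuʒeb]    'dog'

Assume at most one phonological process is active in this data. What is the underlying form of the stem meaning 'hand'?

/ʒumig/

'hand' shows [ɣ] ~ [g] at the end of the stem ([ʒumiɣe] vs [ʒumig]).
But 'moon' keeps [ɣ] in both environments ([relɛɣe], [relɛɣ]), so there is no rule changing /ɣ/ to [g] in isolation.
The underlying segment must be /g/; voiced stops become fricatives between vowels, yielding [ɣ] there.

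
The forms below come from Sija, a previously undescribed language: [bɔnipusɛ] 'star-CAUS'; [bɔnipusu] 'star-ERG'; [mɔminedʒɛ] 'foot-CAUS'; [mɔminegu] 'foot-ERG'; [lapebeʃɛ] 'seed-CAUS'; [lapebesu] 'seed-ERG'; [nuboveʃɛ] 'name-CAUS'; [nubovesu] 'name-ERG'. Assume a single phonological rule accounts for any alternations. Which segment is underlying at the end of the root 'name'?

'name' shows [ʃ] ~ [s] at the end of the stem ([nuboveʃɛ] vs [nubovesu]).
The stem 'star' ([bɔnipusɛ], [bɔnipusu]) shows [s] unchanged in both environments, so [s] cannot be basic with [ʃ] derived before the CAUS suffix.
So /ʃ/ is underlying, and a rule of depalatalization — palato-alveolar /dʒ/ and /ʃ/ become [g] and [s] when no front vowel follows — gives [s].

/ʃ/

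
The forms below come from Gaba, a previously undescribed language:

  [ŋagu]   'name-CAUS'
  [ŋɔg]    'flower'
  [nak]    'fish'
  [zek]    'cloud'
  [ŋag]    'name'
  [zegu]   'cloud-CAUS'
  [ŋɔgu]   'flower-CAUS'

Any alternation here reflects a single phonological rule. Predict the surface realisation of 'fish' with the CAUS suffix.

In [zek] and [zegu] the final segment of 'cloud' alternates: [k] ~ [g].
The stem 'name' ([ŋag], [ŋagu]) shows [g] unchanged in both environments, so [g] cannot be basic with [k] derived in isolation.
The underlying segment must be /k/; voiceless stops become voiced between vowels, yielding [g] there.
From [nak] the stem 'fish' is /nak/; between vowels this yields [nagu].

[nagu]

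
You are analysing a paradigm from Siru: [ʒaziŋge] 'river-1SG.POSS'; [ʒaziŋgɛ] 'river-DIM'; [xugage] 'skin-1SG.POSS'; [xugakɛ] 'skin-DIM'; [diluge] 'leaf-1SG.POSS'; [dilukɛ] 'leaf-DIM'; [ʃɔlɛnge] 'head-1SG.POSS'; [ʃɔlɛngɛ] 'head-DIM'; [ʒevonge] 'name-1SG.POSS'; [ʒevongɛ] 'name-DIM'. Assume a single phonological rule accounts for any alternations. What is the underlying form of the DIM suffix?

The DIM morpheme has two allomorphs, [-gɛ] and [-kɛ].
The 1SG.POSS suffix, which begins with [g], is invariant after every stem; so [g] is not altered by any rule here.
So the underlying form is /-kɛ/, and voiceless stops become voiced after a nasal.

/-kɛ/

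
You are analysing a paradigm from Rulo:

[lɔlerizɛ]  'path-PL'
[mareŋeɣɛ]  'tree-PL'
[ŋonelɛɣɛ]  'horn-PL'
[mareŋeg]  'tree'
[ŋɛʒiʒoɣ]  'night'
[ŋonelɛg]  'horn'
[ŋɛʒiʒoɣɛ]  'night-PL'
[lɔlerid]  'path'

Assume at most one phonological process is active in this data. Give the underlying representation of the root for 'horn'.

In [ŋonelɛɣɛ] and [ŋonelɛg] the final segment of 'horn' alternates: [ɣ] ~ [g].
The stem 'night' ([ŋɛʒiʒoɣɛ], [ŋɛʒiʒoɣ]) shows [ɣ] unchanged in both environments, so [ɣ] cannot be basic with [g] derived in isolation.
The underlying segment must be /g/; voiced stops become fricatives between vowels, yielding [ɣ] there.
So 'horn' = /ŋonelɛg/.

/ŋonelɛg/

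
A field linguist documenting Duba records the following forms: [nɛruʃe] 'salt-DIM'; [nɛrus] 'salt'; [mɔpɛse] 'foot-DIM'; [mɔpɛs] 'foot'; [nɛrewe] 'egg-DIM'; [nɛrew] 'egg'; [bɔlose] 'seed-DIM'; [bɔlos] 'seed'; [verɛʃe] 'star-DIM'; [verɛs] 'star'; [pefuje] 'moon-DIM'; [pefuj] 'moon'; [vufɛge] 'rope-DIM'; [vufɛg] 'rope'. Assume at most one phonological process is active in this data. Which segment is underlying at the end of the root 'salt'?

/ʃ/

In [nɛruʃe] and [nɛrus] the final segment of 'salt' alternates: [ʃ] ~ [s].
But 'foot' keeps [s] in both environments ([mɔpɛse], [mɔpɛs]), so there is no rule changing /s/ to [ʃ] before the DIM suffix.
So /ʃ/ is underlying, and a rule of depalatalization — palato-alveolar /ʃ/ becomes [s] when no front vowel follows — gives [s].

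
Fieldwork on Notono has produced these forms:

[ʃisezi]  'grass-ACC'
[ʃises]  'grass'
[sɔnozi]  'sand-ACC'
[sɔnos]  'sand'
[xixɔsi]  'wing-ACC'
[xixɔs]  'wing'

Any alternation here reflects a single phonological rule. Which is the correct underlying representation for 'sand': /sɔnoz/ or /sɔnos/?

The root 'sand' surfaces as [sɔnozi] and [sɔnos], with a stem-final [z] ~ [s] alternation.
But 'wing' keeps [s] in both environments ([xixɔsi], [xixɔs]), so there is no rule changing /s/ to [z] before the ACC suffix.
The alternation reflects word-final obstruent devoicing: voiced obstruents become voiceless word-finally. /z/ is underlying.

/sɔnoz/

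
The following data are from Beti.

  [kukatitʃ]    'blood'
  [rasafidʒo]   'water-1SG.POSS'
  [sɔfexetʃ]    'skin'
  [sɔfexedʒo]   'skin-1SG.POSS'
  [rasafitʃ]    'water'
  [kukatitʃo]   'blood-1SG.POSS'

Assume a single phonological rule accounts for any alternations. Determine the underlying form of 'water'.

'water' shows [tʃ] ~ [dʒ] at the end of the stem ([rasafitʃ] vs [rasafidʒo]).
Compare 'blood', with invariant [tʃ] in [kukatitʃ] and [kukatitʃo]: an analysis with underlying /tʃ/ and a rule producing [dʒ] before the 1SG.POSS suffix would wrongly predict alternation here too.
So /dʒ/ is underlying, and a rule of word-final obstruent devoicing — voiced obstruents become voiceless word-finally — gives [tʃ].

/rasafidʒ/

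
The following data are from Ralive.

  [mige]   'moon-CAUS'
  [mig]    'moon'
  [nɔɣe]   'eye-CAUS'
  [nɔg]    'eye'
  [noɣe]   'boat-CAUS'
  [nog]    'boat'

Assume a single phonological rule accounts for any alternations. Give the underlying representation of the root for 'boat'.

/noɣ/

'boat' shows [ɣ] ~ [g] at the end of the stem ([noɣe] vs [nog]).
If /g/ were underlying and a rule turned it into [ɣ] before the CAUS suffix, 'moon' would also alternate; but it has [g] in both [mige] and [mig].
The underlying segment must be /ɣ/; voiced fricatives become stops word-finally, yielding [g] there.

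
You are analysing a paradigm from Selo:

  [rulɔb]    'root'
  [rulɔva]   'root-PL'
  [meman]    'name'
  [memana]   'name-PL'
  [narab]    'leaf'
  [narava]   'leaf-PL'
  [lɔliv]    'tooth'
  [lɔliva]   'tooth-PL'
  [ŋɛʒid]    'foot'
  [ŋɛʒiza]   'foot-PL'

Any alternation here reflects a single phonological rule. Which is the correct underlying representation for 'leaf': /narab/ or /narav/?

The stem for 'leaf' ends in [b] in [narab] but [v] in [narava].
Compare 'tooth', with invariant [v] in [lɔliv] and [lɔliva]: an analysis with underlying /v/ and a rule producing [b] in isolation would wrongly predict alternation here too.
The underlying segment must be /b/; voiced stops become fricatives between vowels, yielding [v] there.

/narab/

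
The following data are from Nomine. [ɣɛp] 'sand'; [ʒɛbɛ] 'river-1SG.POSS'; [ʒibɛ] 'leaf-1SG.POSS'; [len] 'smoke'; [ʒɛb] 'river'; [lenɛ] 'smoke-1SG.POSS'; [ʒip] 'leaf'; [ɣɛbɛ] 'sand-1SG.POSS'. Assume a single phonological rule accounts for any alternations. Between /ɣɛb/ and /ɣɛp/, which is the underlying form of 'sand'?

In [ɣɛbɛ] and [ɣɛp] the final segment of 'sand' alternates: [b] ~ [p].
Compare 'river', with invariant [b] in [ʒɛbɛ] and [ʒɛb]: an analysis with underlying /b/ and a rule producing [p] in isolation would wrongly predict alternation here too.
The underlying segment must be /p/; voiceless stops become voiced between vowels, yielding [b] there.

/ɣɛp/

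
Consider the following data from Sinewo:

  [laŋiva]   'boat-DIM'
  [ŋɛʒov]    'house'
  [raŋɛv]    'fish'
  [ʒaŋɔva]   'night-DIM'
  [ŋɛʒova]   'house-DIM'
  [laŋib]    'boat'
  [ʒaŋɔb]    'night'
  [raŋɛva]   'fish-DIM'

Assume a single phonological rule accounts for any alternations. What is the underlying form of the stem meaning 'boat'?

/laŋib/

'boat' shows [v] ~ [b] at the end of the stem ([laŋiva] vs [laŋib]).
The stem 'house' ([ŋɛʒova], [ŋɛʒov]) shows [v] unchanged in both environments, so [v] cannot be basic with [b] derived in isolation.
So /b/ is underlying, and a rule of intervocalic spirantization — voiced stops become fricatives between vowels — gives [v].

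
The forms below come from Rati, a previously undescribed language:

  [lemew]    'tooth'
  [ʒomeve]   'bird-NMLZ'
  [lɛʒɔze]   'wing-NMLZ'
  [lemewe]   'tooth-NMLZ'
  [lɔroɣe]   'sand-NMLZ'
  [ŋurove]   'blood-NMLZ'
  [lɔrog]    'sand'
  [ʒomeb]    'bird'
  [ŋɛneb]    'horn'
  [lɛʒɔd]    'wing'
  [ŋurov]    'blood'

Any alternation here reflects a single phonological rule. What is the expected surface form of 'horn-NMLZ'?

The root 'bird' surfaces as [ʒomeb] and [ʒomeve], with a stem-final [b] ~ [v] alternation.
The stem 'blood' ([ŋurov], [ŋurove]) shows [v] unchanged in both environments, so [v] cannot be basic with [b] derived in isolation.
Therefore /b/ is basic and [v] is derived by intervocalic spirantization (voiced stops become fricatives between vowels).
The one attested form of 'horn', [ŋɛneb], shows underlying /ŋɛneb/. Applying the same rule between vowels gives [ŋɛneve].

[ŋɛneve]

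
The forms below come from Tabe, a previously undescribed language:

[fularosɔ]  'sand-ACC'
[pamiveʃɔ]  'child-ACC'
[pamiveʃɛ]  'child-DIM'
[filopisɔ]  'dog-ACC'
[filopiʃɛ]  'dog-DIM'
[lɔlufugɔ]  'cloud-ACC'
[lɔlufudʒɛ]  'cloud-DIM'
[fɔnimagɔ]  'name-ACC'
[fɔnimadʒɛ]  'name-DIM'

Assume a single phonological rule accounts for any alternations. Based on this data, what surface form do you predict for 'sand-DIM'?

[fularoʃɛ]

The root 'dog' surfaces as [filopisɔ] and [filopiʃɛ], with a stem-final [s] ~ [ʃ] alternation.
Compare 'child', with invariant [ʃ] in [pamiveʃɔ] and [pamiveʃɛ]: an analysis with underlying /ʃ/ and a rule producing [s] before the ACC suffix would wrongly predict alternation here too.
So /s/ is underlying, and a rule of palatalization before a front vowel — /g/ and /s/ become palato-alveolar [dʒ] and [ʃ] before a front vowel — gives [ʃ].
The one attested form of 'sand', [fularosɔ], shows underlying /fularos/. Applying the same rule before a front vowel gives [fularoʃɛ].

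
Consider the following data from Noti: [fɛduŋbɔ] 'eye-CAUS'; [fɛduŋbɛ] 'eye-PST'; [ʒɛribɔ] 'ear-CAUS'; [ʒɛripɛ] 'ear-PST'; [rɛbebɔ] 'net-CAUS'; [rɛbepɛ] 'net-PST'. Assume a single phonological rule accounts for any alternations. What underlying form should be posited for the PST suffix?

/-pɛ/

The PST suffix surfaces as [-bɛ] and [-pɛ], depending on the final segment of the stem.
The CAUS suffix, which begins with [b], is invariant after every stem; so [b] is not altered by any rule here.
The PST suffix is therefore /-pɛ/ underlyingly, with post-nasal voicing: voiceless stops become voiced after a nasal.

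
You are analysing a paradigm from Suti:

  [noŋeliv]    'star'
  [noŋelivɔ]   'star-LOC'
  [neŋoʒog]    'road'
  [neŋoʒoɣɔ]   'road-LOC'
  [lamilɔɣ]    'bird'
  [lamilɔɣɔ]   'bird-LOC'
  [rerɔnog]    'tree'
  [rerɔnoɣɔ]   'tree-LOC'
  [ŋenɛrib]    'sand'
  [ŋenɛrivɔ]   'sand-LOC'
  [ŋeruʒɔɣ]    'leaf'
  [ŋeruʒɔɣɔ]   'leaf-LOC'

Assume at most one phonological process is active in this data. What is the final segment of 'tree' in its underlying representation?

The stem for 'tree' ends in [g] in [rerɔnog] but [ɣ] in [rerɔnoɣɔ].
The stem 'bird' ([lamilɔɣ], [lamilɔɣɔ]) shows [ɣ] unchanged in both environments, so [ɣ] cannot be basic with [g] derived in isolation.
The alternation reflects intervocalic spirantization: voiced stops become fricatives between vowels. /g/ is underlying.

/g/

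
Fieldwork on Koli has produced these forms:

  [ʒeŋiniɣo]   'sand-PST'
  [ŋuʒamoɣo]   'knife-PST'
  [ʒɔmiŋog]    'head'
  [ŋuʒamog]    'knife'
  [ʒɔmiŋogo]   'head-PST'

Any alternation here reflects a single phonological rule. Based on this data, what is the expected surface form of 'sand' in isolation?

'knife' shows [ɣ] ~ [g] at the end of the stem ([ŋuʒamoɣo] vs [ŋuʒamog]).
Compare 'head', with invariant [g] in [ʒɔmiŋogo] and [ʒɔmiŋog]: an analysis with underlying /g/ and a rule producing [ɣ] before the PST suffix would wrongly predict alternation here too.
The alternation reflects word-final hardening: voiced fricatives become stops word-finally. /ɣ/ is underlying.
From [ʒeŋiniɣo] the stem 'sand' is /ʒeŋiniɣ/; word-finally this yields [ʒeŋinig].

[ʒeŋinig]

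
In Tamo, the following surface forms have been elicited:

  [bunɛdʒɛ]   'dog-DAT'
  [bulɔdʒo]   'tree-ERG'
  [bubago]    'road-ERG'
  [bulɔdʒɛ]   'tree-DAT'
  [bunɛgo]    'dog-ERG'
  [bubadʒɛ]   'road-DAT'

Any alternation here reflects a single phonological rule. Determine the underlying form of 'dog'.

/bunɛg/

The root 'dog' surfaces as [bunɛgo] and [bunɛdʒɛ], with a stem-final [g] ~ [dʒ] alternation.
The stem 'tree' ([bulɔdʒo], [bulɔdʒɛ]) shows [dʒ] unchanged in both environments, so [dʒ] cannot be basic with [g] derived before the ERG suffix.
The underlying segment must be /g/; /g/ becomes palato-alveolar [dʒ] before a front vowel, yielding [dʒ] there.
Hence 'dog' is /bunɛg/ underlyingly.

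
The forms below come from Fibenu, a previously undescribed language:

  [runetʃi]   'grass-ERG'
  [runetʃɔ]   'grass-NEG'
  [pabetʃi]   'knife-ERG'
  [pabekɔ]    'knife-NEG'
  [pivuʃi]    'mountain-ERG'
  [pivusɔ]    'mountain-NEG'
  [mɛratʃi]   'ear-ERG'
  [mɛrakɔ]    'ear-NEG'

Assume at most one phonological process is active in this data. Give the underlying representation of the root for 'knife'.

'knife' shows [tʃ] ~ [k] at the end of the stem ([pabetʃi] vs [pabekɔ]).
If /tʃ/ were underlying and a rule turned it into [k] before the NEG suffix, 'grass' would also alternate; but it has [tʃ] in both [runetʃi] and [runetʃɔ].
The alternation reflects palatalization before a front vowel: /k/ and /s/ become palato-alveolar [tʃ] and [ʃ] before a front vowel. /k/ is underlying.
The underlying form of 'knife' is therefore /pabek/.

/pabek/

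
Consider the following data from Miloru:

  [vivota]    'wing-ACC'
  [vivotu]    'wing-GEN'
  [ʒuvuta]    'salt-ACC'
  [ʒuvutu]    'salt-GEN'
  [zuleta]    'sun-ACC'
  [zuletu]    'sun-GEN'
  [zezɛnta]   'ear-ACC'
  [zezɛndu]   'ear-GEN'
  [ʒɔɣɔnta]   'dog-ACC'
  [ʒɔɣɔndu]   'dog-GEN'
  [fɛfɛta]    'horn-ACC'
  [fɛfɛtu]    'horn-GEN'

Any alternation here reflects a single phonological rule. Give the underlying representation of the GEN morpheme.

The GEN morpheme has two allomorphs, [-du] and [-tu].
The ACC suffix, which begins with [t], is invariant after every stem; so [t] is not altered by any rule here.
The GEN suffix is therefore /-du/ underlyingly, with post-vocalic devoicing: voiced stops become voiceless after a vowel.

/-du/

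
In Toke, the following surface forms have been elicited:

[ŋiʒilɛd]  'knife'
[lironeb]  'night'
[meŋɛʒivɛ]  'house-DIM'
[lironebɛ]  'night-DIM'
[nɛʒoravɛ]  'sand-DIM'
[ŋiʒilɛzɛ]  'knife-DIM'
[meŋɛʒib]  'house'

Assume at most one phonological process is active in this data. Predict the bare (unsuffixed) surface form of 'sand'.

The stem for 'house' ends in [v] in [meŋɛʒivɛ] but [b] in [meŋɛʒib].
But 'night' keeps [b] in both environments ([lironebɛ], [lironeb]), so there is no rule changing /b/ to [v] before the DIM suffix.
The alternation reflects word-final hardening: voiced fricatives become stops word-finally. /v/ is underlying.
The one attested form of 'sand', [nɛʒoravɛ], shows underlying /nɛʒorav/. Applying the same rule word-finally gives [nɛʒorab].

[nɛʒorab]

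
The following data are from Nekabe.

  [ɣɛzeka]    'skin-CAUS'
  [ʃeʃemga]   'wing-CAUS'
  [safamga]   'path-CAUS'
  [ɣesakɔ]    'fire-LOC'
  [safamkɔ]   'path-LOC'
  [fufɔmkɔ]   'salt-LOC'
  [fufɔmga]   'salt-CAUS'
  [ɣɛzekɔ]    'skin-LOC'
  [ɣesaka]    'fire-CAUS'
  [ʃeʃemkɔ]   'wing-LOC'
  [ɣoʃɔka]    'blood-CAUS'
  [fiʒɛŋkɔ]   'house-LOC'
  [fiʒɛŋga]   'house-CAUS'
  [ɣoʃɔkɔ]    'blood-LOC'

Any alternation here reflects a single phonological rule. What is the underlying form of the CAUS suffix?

The CAUS suffix surfaces as [-ga] and [-ka], depending on the final segment of the stem.
By contrast the LOC suffix keeps its initial [k] throughout — that segment must be underlying.
The CAUS suffix is therefore /-ga/ underlyingly, with post-vocalic devoicing: voiced stops become voiceless after a vowel.

/-ga/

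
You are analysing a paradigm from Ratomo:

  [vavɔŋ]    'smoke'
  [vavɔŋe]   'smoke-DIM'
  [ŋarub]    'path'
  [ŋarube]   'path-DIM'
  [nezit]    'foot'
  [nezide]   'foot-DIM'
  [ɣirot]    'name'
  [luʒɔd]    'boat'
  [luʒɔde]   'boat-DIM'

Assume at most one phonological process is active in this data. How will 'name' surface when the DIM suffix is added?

In [nezit] and [nezide] the final segment of 'foot' alternates: [t] ~ [d].
But 'boat' keeps [d] in both environments ([luʒɔd], [luʒɔde]), so there is no rule changing /d/ to [t] in isolation.
The alternation reflects intervocalic voicing: voiceless stops become voiced between vowels. /t/ is underlying.
The one attested form of 'name', [ɣirot], shows underlying /ɣirot/. Applying the same rule between vowels gives [ɣirode].

[ɣirode]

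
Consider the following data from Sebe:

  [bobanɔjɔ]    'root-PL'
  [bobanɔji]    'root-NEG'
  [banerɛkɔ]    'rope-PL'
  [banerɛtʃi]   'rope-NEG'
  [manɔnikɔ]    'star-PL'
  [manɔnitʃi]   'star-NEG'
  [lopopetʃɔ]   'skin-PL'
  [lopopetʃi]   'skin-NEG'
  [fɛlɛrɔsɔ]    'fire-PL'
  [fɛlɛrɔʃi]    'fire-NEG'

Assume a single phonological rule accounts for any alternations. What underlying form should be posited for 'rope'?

'rope' shows [k] ~ [tʃ] at the end of the stem ([banerɛkɔ] vs [banerɛtʃi]).
Compare 'skin', with invariant [tʃ] in [lopopetʃɔ] and [lopopetʃi]: an analysis with underlying /tʃ/ and a rule producing [k] before the PL suffix would wrongly predict alternation here too.
Therefore /k/ is basic and [tʃ] is derived by palatalization before a front vowel (/k/ and /s/ become palato-alveolar [tʃ] and [ʃ] before a front vowel).

/banerɛk/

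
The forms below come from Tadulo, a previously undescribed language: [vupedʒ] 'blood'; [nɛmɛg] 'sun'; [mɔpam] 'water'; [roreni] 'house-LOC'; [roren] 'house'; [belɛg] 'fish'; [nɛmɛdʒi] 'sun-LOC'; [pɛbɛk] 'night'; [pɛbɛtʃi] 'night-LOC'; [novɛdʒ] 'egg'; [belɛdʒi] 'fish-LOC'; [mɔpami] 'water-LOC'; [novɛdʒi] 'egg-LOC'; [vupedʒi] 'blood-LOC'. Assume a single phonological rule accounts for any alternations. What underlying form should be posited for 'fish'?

In [belɛdʒi] and [belɛg] the final segment of 'fish' alternates: [dʒ] ~ [g].
The stem 'blood' ([vupedʒi], [vupedʒ]) shows [dʒ] unchanged in both environments, so [dʒ] cannot be basic with [g] derived in isolation.
The underlying segment must be /g/; /k/ and /g/ become palato-alveolar [tʃ] and [dʒ] before a front vowel, yielding [dʒ] there.

/belɛg/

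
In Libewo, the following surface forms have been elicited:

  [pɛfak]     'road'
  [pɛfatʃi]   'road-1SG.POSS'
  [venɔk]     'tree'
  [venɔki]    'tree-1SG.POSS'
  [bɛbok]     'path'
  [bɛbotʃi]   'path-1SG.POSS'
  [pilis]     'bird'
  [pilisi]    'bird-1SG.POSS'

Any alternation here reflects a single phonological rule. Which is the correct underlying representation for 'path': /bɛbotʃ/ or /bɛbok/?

The stem for 'path' ends in [k] in [bɛbok] but [tʃ] in [bɛbotʃi].
But 'tree' keeps [k] in both environments ([venɔk], [venɔki]), so there is no rule changing /k/ to [tʃ] before the 1SG.POSS suffix.
The alternation reflects depalatalization: palato-alveolar /tʃ/ becomes [k] when no front vowel follows. /tʃ/ is underlying.

/bɛbotʃ/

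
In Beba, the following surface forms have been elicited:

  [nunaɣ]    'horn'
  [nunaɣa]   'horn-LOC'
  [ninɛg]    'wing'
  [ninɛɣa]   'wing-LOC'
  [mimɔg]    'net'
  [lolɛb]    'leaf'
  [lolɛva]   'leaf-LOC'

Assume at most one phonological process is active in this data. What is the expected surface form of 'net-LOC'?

[mimɔɣa]

The root 'wing' surfaces as [ninɛg] and [ninɛɣa], with a stem-final [g] ~ [ɣ] alternation.
The stem 'horn' ([nunaɣ], [nunaɣa]) shows [ɣ] unchanged in both environments, so [ɣ] cannot be basic with [g] derived in isolation.
Therefore /g/ is basic and [ɣ] is derived by intervocalic spirantization (voiced stops become fricatives between vowels).
The one attested form of 'net', [mimɔg], shows underlying /mimɔg/. Applying the same rule between vowels gives [mimɔɣa].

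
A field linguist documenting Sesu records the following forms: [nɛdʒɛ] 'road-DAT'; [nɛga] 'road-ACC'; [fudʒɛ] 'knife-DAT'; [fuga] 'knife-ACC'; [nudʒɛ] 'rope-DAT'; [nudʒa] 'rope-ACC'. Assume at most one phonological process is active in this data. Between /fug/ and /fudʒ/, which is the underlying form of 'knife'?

In [fudʒɛ] and [fuga] the final segment of 'knife' alternates: [dʒ] ~ [g].
The stem 'rope' ([nudʒɛ], [nudʒa]) shows [dʒ] unchanged in both environments, so [dʒ] cannot be basic with [g] derived before the ACC suffix.
So /g/ is underlying, and a rule of palatalization before a front vowel — /g/ becomes palato-alveolar [dʒ] before a front vowel — gives [dʒ].

/fug/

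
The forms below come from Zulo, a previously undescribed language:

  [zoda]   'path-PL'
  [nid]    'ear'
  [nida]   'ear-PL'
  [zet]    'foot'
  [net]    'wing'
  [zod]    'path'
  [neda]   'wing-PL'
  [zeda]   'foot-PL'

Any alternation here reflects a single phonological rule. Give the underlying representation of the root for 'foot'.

/zet/

'foot' shows [d] ~ [t] at the end of the stem ([zeda] vs [zet]).
The stem 'ear' ([nida], [nid]) shows [d] unchanged in both environments, so [d] cannot be basic with [t] derived in isolation.
Therefore /t/ is basic and [d] is derived by intervocalic voicing (voiceless stops become voiced between vowels).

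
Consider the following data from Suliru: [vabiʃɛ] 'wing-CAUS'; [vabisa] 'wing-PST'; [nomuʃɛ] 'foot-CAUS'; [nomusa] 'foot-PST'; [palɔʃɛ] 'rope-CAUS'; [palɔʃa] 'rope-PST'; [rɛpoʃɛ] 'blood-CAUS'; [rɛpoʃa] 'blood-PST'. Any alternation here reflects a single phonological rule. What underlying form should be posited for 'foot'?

'foot' shows [ʃ] ~ [s] at the end of the stem ([nomuʃɛ] vs [nomusa]).
Compare 'rope', with invariant [ʃ] in [palɔʃɛ] and [palɔʃa]: an analysis with underlying /ʃ/ and a rule producing [s] before the PST suffix would wrongly predict alternation here too.
The underlying segment must be /s/; /s/ becomes palato-alveolar [ʃ] before a front vowel, yielding [ʃ] there.
The underlying form of 'foot' is therefore /nomus/.

/nomus/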